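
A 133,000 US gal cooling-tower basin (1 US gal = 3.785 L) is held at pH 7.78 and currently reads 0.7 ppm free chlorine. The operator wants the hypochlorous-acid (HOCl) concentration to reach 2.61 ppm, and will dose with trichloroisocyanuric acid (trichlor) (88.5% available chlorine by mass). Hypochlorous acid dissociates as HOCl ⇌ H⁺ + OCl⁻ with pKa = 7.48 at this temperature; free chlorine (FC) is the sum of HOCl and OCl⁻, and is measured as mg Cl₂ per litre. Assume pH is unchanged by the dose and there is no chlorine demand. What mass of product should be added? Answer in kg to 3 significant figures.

Volume: 133,000 US gal × 3.785 L/gal = 503,405 L.
[OCl⁻]/[HOCl] = 10^(pH − pKa) = 10^(7.78 − 7.48) = 1.995; fraction as HOCl = 1/(1 + 1.995) = 0.3339.
Free chlorine required for 2.61 ppm HOCl: 2.61 / 0.3339 = 7.818 ppm.
FC to add: 7.818 − 0.7 = 7.118 mg/L as Cl₂.
Cl₂ equivalent: 7.118 mg/L × 503,405 L = 3583 g.
Product at 88.5% available Cl: 3583 / 0.885 = 4049 g.

4.05 kg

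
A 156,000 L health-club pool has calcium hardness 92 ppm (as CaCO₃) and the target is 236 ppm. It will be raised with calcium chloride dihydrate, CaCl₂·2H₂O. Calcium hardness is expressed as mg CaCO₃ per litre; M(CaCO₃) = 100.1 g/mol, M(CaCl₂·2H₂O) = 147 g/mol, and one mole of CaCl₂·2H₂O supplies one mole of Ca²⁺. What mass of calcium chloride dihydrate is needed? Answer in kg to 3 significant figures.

Hardness to add: (236 − 92) = 144 mg/L as CaCO₃ × 156,000 L = 22,460 g as CaCO₃.
Moles of Ca²⁺ (1 mol Ca²⁺ ≡ 1 mol CaCO₃): 22,460 / 100.1 g/mol = 224.4 mol.
Mass of CaCl₂·2H₂O: 224.4 × 147 = 32,990 g.

33.0 kg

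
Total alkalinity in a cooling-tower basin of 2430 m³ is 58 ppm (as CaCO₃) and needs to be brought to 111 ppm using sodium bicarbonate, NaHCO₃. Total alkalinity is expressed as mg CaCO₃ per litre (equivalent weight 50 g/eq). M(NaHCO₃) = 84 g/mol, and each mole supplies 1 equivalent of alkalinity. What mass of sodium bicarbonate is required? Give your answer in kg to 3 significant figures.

216 kg

Volume: 2430 m³ = 2,430,000 L.
Alkalinity to add: (111 − 58) = 53 mg/L as CaCO₃ × 2,430,000 L = 128,800 g as CaCO₃.
Equivalents: 128,800 g ÷ 50 g/eq = 2576 eq.
NaHCO₃ supplies 1 eq per mole → 2576 mol.
Mass: 2576 mol × 84 g/mol = 216,400 g.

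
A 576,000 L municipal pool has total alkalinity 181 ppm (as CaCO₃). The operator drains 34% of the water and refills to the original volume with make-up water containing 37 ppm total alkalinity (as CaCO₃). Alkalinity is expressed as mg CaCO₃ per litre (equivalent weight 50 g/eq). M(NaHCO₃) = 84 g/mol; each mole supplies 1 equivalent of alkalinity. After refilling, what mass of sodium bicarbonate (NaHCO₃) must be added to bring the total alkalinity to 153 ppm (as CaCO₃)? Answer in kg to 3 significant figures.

20.3 kg

After draining 34% and refilling: 181 × 0.66 + 37 × 0.34 = 132.04 ppm.
Deficit to target: 153 − 132.04 = 20.96 mg/L.
As CaCO₃: 20.96 mg/L × 576,000 L = 12,070 g; ÷ 50 g/eq ÷ 1 = 241.5 mol NaHCO₃.
Mass: 241.5 × 84 = 20,280 g.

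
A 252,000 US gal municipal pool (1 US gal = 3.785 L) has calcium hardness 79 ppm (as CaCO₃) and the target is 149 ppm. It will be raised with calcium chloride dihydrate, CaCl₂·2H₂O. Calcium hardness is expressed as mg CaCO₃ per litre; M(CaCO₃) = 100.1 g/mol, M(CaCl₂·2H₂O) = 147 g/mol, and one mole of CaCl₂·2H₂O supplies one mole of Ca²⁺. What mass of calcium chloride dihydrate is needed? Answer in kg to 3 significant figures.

Volume: 252,000 US gal × 3.785 L/gal = 953,820 L.
Hardness to add: (149 − 79) = 70 mg/L as CaCO₃ × 953,820 L = 66,770 g as CaCO₃.
Moles of Ca²⁺ (1 mol Ca²⁺ ≡ 1 mol CaCO₃): 66,770 / 100.1 g/mol = 667 mol.
Mass of CaCl₂·2H₂O: 667 × 147 = 98,050 g.

98.1 kg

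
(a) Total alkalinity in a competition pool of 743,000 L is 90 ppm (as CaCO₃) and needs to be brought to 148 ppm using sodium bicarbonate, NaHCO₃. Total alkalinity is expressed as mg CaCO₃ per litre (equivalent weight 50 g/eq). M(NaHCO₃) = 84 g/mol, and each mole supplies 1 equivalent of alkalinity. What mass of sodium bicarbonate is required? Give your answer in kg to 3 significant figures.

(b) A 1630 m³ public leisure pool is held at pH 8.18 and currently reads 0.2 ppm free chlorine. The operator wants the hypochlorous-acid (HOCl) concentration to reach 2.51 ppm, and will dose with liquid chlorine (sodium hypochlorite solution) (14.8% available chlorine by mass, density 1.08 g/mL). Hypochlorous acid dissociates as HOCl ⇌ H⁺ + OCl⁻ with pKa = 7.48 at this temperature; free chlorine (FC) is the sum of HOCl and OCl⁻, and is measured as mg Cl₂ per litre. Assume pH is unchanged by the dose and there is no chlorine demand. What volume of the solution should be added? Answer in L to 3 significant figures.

(a) Alkalinity to add: (148 − 90) = 58 mg/L as CaCO₃ × 743,000 L = 43,090 g as CaCO₃.
(a) Equivalents: 43,090 g ÷ 50 g/eq = 861.9 eq.
(a) NaHCO₃ supplies 1 eq per mole → 861.9 mol.
(a) Mass: 861.9 mol × 84 g/mol = 72,400 g.

(b) Volume: 1630 m³ = 1,630,000 L.
(b) [OCl⁻]/[HOCl] = 10^(pH − pKa) = 10^(8.18 − 7.48) = 5.012; fraction as HOCl = 1/(1 + 5.012) = 0.1663.
(b) Free chlorine required for 2.51 ppm HOCl: 2.51 / 0.1663 = 15.09 ppm.
(b) FC to add: 15.09 − 0.2 = 14.89 mg/L as Cl₂.
(b) Cl₂ equivalent: 14.89 mg/L × 1,630,000 L = 24,270 g.
(b) Product at 14.8% available Cl: 24,270 / 0.148 = 164,000 g.
(b) Volume: 164,000 g ÷ 1.08 g/mL = 151,800 mL.

(a) 72.4 kg; (b) 152 L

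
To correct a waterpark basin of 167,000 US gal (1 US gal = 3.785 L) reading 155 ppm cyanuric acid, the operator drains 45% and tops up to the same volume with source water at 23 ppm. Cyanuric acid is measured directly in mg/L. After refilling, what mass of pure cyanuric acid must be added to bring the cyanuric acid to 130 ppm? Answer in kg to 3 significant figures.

Volume: 167,000 US gal × 3.785 L/gal = 632,095 L.
After draining 45% and refilling: 155 × 0.55 + 23 × 0.45 = 95.6 ppm.
Deficit to target: 130 − 95.6 = 34.4 mg/L.
Mass: 34.4 mg/L × 632,095 L = 21,740 g cyanuric acid.

21.7 kg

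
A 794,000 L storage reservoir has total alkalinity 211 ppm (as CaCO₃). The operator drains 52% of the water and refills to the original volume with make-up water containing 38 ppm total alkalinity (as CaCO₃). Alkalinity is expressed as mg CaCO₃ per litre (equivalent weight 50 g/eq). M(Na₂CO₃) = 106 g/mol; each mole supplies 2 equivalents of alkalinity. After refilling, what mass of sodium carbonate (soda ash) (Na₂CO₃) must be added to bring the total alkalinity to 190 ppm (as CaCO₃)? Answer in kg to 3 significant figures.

After draining 52% and refilling: 211 × 0.48 + 38 × 0.52 = 121.04 ppm.
Deficit to target: 190 − 121.04 = 68.96 mg/L.
As CaCO₃: 68.96 mg/L × 794,000 L = 54,750 g; ÷ 50 g/eq ÷ 2 = 547.5 mol Na₂CO₃.
Mass: 547.5 × 106 = 58,040 g.

58.0 kg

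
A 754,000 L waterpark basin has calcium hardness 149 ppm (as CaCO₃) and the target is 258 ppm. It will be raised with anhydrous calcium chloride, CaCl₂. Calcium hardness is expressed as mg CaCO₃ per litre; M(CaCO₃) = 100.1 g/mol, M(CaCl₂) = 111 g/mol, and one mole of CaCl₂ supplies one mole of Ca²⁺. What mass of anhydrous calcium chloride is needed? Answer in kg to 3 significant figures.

Hardness to add: (258 − 149) = 109 mg/L as CaCO₃ × 754,000 L = 82,190 g as CaCO₃.
Moles of Ca²⁺ (1 mol Ca²⁺ ≡ 1 mol CaCO₃): 82,190 / 100.1 g/mol = 821 mol.
Mass of CaCl₂: 821 × 111 = 91,140 g.

91.1 kg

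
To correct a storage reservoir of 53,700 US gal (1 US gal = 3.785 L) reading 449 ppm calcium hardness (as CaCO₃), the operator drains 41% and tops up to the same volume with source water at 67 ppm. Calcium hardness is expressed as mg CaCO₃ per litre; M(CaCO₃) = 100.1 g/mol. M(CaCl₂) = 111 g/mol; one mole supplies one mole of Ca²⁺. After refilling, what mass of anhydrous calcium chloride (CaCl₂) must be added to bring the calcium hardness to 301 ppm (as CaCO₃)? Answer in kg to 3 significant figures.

1.94 kg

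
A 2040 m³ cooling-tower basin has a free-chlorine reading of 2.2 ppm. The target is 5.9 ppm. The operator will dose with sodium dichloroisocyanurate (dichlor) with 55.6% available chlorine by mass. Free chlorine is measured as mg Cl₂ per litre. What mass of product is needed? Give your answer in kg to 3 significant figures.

Volume: 2040 m³ = 2,040,000 L.
Chlorine deficit: 5.9 − 2.2 = 3.7 ppm = 3.7 mg/L as Cl₂.
Cl₂ equivalent needed: 3.7 mg/L × 2,040,000 L = 7,548,000 mg = 7548 g.
Product at 55.6% available chlorine: 7548 / 0.556 = 13,580 g.

13.6 kg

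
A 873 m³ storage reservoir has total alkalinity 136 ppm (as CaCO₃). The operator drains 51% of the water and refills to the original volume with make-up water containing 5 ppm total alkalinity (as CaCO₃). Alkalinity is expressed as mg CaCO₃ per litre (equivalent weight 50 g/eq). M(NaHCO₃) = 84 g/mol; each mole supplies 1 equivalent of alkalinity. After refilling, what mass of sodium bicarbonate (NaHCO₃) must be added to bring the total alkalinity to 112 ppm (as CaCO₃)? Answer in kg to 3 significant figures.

62.8 kg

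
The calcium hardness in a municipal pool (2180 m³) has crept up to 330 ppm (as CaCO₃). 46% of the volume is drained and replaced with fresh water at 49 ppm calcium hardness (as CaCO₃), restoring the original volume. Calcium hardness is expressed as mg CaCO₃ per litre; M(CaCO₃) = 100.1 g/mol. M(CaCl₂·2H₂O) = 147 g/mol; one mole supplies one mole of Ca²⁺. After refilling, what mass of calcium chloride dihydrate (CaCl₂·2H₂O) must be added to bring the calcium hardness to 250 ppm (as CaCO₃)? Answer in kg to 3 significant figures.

158 kg

Volume: 2180 m³ = 2,180,000 L.
After draining 46% and refilling: 330 × 0.54 + 49 × 0.46 = 200.74 ppm.
Deficit to target: 250 − 200.74 = 49.26 mg/L.
As CaCO₃: 49.26 mg/L × 2,180,000 L = 107,400 g; ÷ 100.1 = 1073 mol Ca²⁺.
Mass: 1073 × 147 = 157,700 g.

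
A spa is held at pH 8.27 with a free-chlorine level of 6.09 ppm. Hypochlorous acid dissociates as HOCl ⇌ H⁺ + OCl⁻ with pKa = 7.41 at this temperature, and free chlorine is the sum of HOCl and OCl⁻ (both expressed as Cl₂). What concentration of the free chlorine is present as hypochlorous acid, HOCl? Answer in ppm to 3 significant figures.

0.739 ppm

[OCl⁻]/[HOCl] = 10^(pH − pKa) = 10^(8.27 − 7.41) = 10^0.86 = 7.244.
Fraction as HOCl = 1 / (1 + 7.244) = 0.1213.
HOCl = 0.1213 × 6.09 ppm = 0.7387 ppm.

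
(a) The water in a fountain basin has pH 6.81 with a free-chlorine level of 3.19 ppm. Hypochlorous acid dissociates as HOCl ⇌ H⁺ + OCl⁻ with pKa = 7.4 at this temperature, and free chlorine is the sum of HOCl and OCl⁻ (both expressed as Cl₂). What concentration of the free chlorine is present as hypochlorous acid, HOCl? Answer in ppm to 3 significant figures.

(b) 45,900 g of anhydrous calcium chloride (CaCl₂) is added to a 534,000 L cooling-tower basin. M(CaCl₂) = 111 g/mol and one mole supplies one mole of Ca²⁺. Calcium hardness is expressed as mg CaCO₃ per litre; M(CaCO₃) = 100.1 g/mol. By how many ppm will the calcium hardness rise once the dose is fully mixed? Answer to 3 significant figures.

(a) 2.54 ppm; (b) 77.5 ppm

(a) [OCl⁻]/[HOCl] = 10^(pH − pKa) = 10^(6.81 − 7.4) = 10^-0.59 = 0.257.
(a) Fraction as HOCl = 1 / (1 + 0.257) = 0.7955.
(a) HOCl = 0.7955 × 3.19 ppm = 2.538 ppm.

(b) Moles of Ca²⁺: 45,900 g ÷ 111 g/mol = 413.5 mol.
(b) As CaCO₃: 413.5 mol × 100.1 g/mol = 41,390 g.
(b) Rise: 41,390 g / 534,000 L × 1000 = 77.51 mg/L.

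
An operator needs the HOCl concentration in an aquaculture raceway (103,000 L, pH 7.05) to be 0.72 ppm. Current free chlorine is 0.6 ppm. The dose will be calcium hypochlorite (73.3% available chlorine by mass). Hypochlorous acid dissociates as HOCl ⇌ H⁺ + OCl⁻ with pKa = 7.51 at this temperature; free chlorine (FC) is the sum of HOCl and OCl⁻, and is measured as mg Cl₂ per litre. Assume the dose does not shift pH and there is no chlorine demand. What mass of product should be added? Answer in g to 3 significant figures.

[OCl⁻]/[HOCl] = 10^(pH − pKa) = 10^(7.05 − 7.51) = 0.3467; fraction as HOCl = 1/(1 + 0.3467) = 0.7425.
Free chlorine required for 0.72 ppm HOCl: 0.72 / 0.7425 = 0.9697 ppm.
FC to add: 0.9697 − 0.6 = 0.3697 mg/L as Cl₂.
Cl₂ equivalent: 0.3697 mg/L × 103,000 L = 38.07 g.
Product at 73.3% available Cl: 38.07 / 0.733 = 51.94 g.

51.9 g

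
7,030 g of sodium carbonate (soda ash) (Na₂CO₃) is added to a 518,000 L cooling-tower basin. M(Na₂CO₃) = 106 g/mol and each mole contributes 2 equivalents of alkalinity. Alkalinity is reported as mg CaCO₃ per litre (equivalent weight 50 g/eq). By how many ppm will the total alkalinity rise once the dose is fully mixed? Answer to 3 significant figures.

Moles of Na₂CO₃: 7,030 g ÷ 106 g/mol = 66.32 mol → 132.6 eq of alkalinity.
As CaCO₃: 132.6 eq × 50 g/eq = 6632 g.
Rise: 6632 g / 518,000 L × 1000 = 12.8 mg/L.

12.8 ppm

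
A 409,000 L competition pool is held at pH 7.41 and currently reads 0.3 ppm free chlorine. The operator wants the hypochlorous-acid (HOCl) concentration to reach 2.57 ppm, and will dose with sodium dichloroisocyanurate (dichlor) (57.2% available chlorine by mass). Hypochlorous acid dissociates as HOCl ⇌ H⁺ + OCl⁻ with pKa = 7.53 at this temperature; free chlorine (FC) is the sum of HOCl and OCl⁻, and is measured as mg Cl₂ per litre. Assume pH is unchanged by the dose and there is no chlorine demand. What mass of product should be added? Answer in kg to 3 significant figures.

[OCl⁻]/[HOCl] = 10^(pH − pKa) = 10^(7.41 − 7.53) = 0.7586; fraction as HOCl = 1/(1 + 0.7586) = 0.5686.
Free chlorine required for 2.57 ppm HOCl: 2.57 / 0.5686 = 4.52 ppm.
FC to add: 4.52 − 0.3 = 4.22 mg/L as Cl₂.
Cl₂ equivalent: 4.22 mg/L × 409,000 L = 1726 g.
Product at 57.2% available Cl: 1726 / 0.572 = 3017 g.

3.02 kg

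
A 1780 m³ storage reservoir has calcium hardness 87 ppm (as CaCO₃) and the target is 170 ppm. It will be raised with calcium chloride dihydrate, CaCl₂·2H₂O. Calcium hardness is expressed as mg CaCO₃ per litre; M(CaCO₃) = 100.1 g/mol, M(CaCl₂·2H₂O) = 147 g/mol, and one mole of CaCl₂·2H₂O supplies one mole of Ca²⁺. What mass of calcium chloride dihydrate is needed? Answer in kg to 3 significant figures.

217 kg

Volume: 1780 m³ = 1,780,000 L.
Hardness to add: (170 − 87) = 83 mg/L as CaCO₃ × 1,780,000 L = 147,700 g as CaCO₃.
Moles of Ca²⁺ (1 mol Ca²⁺ ≡ 1 mol CaCO₃): 147,700 / 100.1 g/mol = 1476 mol.
Mass of CaCl₂·2H₂O: 1476 × 147 = 217,000 g.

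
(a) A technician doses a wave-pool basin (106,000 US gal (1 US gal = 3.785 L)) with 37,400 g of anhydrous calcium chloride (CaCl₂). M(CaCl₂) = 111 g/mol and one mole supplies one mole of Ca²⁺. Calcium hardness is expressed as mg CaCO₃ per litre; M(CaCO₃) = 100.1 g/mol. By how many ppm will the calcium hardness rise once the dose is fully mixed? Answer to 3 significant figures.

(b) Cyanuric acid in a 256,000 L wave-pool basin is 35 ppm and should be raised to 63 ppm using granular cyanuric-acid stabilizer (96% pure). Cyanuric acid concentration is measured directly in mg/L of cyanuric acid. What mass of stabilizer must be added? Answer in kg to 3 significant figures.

(a) 84.1 ppm; (b) 7.47 kg

(a) Volume: 106,000 US gal × 3.785 L/gal = 401,210 L.
(a) Moles of Ca²⁺: 37,400 g ÷ 111 g/mol = 336.9 mol.
(a) As CaCO₃: 336.9 mol × 100.1 g/mol = 33,730 g.
(a) Rise: 33,730 g / 401,210 L × 1000 = 84.06 mg/L.

(b) CYA to add: (63 − 35) = 28 mg/L × 256,000 L = 7168 g cyanuric acid.
(b) At 96% purity: 7168 / 0.96 = 7467 g product.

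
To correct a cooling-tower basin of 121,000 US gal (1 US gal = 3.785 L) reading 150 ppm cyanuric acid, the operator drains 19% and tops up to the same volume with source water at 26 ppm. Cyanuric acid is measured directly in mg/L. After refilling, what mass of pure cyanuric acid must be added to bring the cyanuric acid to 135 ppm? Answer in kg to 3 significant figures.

3.92 kg

Volume: 121,000 US gal × 3.785 L/gal = 457,985 L.
After draining 19% and refilling: 150 × 0.81 + 26 × 0.19 = 126.44 ppm.
Deficit to target: 135 − 126.44 = 8.56 mg/L.
Mass: 8.56 mg/L × 457,985 L = 3920 g cyanuric acid.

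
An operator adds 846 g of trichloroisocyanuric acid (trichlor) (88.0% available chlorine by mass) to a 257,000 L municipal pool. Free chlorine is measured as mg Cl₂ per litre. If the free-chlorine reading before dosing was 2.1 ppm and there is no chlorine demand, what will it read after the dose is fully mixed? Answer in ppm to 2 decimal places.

Available chlorine delivered: 846 g × 0.88 = 744.5 g as Cl₂.
Concentration rise: 744.5 g / 257,000 L = 2.897 mg/L = 2.90 ppm.
Final FC: 2.1 + 2.90 = 5.00 ppm.

5.00 ppm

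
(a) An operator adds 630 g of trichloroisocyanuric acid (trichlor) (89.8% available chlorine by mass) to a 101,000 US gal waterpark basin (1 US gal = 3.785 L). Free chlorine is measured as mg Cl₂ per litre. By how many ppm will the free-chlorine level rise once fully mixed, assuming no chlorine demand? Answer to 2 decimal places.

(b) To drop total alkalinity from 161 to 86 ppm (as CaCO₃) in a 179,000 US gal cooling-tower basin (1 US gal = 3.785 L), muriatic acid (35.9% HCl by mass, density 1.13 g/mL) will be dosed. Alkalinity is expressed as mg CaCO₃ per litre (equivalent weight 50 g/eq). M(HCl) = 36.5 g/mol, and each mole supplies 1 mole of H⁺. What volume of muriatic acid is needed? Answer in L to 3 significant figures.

(a) Volume: 101,000 US gal × 3.785 L/gal = 382,285 L.
(a) Available chlorine delivered: 630 g × 0.898 = 565.7 g as Cl₂.
(a) Concentration rise: 565.7 g / 382,285 L = 1.48 mg/L = 1.48 ppm.

(b) Volume: 179,000 US gal × 3.785 L/gal = 677,515 L.
(b) Alkalinity to neutralize: (161 − 86) = 75 mg/L as CaCO₃ × 677,515 L = 50,810 g as CaCO₃.
(b) Equivalents of H⁺ required: 50,810 ÷ 50 g/eq = 1016 eq = 1016 mol HCl.
(b) Mass of HCl: 1016 × 36.5 = 37,090 g.
(b) Mass of 35.9% solution: 37,090 / 0.359 = 103,300 g.
(b) Volume: 103,300 g ÷ 1.13 g/mL = 91,440 mL.

(a) 1.48 ppm; (b) 91.4 L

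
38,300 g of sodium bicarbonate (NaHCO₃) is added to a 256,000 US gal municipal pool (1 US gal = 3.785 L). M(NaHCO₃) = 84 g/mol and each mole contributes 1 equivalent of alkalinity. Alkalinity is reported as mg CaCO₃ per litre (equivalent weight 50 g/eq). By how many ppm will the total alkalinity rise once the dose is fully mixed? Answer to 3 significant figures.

23.5 ppm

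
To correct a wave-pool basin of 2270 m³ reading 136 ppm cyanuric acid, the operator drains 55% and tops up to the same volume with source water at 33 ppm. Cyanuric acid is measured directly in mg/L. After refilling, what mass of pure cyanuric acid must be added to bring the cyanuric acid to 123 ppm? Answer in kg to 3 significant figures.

Volume: 2270 m³ = 2,270,000 L.
After draining 55% and refilling: 136 × 0.45 + 33 × 0.55 = 79.35 ppm.
Deficit to target: 123 − 79.35 = 43.65 mg/L.
Mass: 43.65 mg/L × 2,270,000 L = 99,090 g cyanuric acid.

99.1 kg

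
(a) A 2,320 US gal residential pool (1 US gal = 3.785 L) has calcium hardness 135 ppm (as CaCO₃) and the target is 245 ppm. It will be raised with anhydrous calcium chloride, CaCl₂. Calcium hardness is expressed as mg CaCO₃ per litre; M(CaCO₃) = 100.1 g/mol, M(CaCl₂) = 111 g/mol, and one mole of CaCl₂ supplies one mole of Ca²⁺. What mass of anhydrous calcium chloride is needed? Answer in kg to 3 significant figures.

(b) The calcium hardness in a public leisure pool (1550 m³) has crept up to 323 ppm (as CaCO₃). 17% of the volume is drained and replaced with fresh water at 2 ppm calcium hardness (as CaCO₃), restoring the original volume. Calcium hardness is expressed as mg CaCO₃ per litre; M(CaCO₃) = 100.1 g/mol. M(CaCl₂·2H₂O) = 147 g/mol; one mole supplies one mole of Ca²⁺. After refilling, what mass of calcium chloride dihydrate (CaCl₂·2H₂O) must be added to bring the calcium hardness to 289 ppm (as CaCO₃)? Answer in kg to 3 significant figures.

(a) 1.07 kg; (b) 46.8 kg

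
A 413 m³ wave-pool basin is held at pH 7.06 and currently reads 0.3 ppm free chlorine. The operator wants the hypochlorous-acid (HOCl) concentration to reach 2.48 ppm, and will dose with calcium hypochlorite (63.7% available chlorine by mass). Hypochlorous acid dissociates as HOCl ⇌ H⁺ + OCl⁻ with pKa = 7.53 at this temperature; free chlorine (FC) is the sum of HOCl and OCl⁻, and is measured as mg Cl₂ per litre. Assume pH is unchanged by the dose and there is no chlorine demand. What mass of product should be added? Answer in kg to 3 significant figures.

1.96 kg

Volume: 413 m³ = 413,000 L.
[OCl⁻]/[HOCl] = 10^(pH − pKa) = 10^(7.06 − 7.53) = 0.3388; fraction as HOCl = 1/(1 + 0.3388) = 0.7469.
Free chlorine required for 2.48 ppm HOCl: 2.48 / 0.7469 = 3.32 ppm.
FC to add: 3.32 − 0.3 = 3.02 mg/L as Cl₂.
Cl₂ equivalent: 3.02 mg/L × 413,000 L = 1247 g.
Product at 63.7% available Cl: 1247 / 0.637 = 1958 g.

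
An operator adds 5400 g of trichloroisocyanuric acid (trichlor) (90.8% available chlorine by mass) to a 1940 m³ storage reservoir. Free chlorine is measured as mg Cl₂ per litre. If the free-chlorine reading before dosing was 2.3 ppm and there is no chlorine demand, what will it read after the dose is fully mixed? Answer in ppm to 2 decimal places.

Volume: 1940 m³ = 1,940,000 L.
Available chlorine delivered: 5400 g × 0.908 = 4903 g as Cl₂.
Concentration rise: 4903 g / 1,940,000 L = 2.527 mg/L = 2.53 ppm.
Final FC: 2.3 + 2.53 = 4.83 ppm.

4.83 ppm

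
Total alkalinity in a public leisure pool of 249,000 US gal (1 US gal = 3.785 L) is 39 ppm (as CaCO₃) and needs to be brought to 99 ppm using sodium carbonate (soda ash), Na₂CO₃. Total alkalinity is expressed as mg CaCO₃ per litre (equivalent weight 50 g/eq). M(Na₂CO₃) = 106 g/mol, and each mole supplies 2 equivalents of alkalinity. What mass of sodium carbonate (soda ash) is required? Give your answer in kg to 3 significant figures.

59.9 kg

Volume: 249,000 US gal × 3.785 L/gal = 942,465 L.
Alkalinity to add: (99 − 39) = 60 mg/L as CaCO₃ × 942,465 L = 56,550 g as CaCO₃.
Equivalents: 56,550 g ÷ 50 g/eq = 1131 eq.
Each mole of Na₂CO₃ supplies 2 eq, so 1131 / 2 = 565.5 mol.
Mass: 565.5 mol × 106 g/mol = 59,940 g.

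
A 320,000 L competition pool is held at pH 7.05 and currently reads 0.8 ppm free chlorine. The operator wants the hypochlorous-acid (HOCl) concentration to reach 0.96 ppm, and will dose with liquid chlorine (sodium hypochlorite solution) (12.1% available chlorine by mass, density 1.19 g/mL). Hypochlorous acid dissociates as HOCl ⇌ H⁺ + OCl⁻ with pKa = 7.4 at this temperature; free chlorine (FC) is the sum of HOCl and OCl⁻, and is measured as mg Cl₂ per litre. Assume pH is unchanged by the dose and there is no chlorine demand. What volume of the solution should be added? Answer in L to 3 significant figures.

1.31 L

[OCl⁻]/[HOCl] = 10^(pH − pKa) = 10^(7.05 − 7.4) = 0.4467; fraction as HOCl = 1/(1 + 0.4467) = 0.6912.
Free chlorine required for 0.96 ppm HOCl: 0.96 / 0.6912 = 1.389 ppm.
FC to add: 1.389 − 0.8 = 0.5888 mg/L as Cl₂.
Cl₂ equivalent: 0.5888 mg/L × 320,000 L = 188.4 g.
Product at 12.1% available Cl: 188.4 / 0.121 = 1557 g.
Volume: 1557 g ÷ 1.19 g/mL = 1309 mL.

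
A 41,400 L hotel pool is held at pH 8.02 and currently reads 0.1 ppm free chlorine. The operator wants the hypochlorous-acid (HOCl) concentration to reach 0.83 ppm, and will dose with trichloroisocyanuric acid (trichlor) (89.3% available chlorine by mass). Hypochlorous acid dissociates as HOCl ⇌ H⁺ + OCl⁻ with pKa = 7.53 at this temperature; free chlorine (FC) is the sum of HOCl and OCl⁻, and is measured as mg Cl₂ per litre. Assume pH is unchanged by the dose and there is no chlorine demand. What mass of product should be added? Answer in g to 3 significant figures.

[OCl⁻]/[HOCl] = 10^(pH − pKa) = 10^(8.02 − 7.53) = 3.09; fraction as HOCl = 1/(1 + 3.09) = 0.2445.
Free chlorine required for 0.83 ppm HOCl: 0.83 / 0.2445 = 3.395 ppm.
FC to add: 3.395 − 0.1 = 3.295 mg/L as Cl₂.
Cl₂ equivalent: 3.295 mg/L × 41,400 L = 136.4 g.
Product at 89.3% available Cl: 136.4 / 0.893 = 152.8 g.

153 g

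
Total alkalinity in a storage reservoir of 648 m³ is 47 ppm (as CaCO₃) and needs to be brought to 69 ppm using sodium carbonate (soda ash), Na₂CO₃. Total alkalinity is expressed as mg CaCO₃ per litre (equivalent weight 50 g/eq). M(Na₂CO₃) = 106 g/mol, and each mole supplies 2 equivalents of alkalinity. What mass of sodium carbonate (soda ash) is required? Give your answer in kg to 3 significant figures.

15.1 kg

Volume: 648 m³ = 648,000 L.
Alkalinity to add: (69 − 47) = 22 mg/L as CaCO₃ × 648,000 L = 14,260 g as CaCO₃.
Equivalents: 14,260 g ÷ 50 g/eq = 285.1 eq.
Each mole of Na₂CO₃ supplies 2 eq, so 285.1 / 2 = 142.6 mol.
Mass: 142.6 mol × 106 g/mol = 15,110 g.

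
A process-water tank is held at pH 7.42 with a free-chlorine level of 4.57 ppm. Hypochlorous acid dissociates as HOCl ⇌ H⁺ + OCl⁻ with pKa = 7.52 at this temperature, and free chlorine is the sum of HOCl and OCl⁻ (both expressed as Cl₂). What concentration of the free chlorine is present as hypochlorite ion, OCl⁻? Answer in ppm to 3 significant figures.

2.02 ppm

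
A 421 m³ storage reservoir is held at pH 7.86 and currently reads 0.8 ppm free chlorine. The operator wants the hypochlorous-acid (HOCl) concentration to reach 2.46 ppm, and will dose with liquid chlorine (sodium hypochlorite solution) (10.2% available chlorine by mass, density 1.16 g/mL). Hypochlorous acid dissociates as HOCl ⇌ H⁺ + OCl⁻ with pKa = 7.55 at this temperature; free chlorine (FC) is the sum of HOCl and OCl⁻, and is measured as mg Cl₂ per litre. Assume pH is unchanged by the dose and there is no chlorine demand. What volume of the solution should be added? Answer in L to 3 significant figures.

Volume: 421 m³ = 421,000 L.
[OCl⁻]/[HOCl] = 10^(pH − pKa) = 10^(7.86 − 7.55) = 2.042; fraction as HOCl = 1/(1 + 2.042) = 0.3288.
Free chlorine required for 2.46 ppm HOCl: 2.46 / 0.3288 = 7.483 ppm.
FC to add: 7.483 − 0.8 = 6.683 mg/L as Cl₂.
Cl₂ equivalent: 6.683 mg/L × 421,000 L = 2813 g.
Product at 10.2% available Cl: 2813 / 0.102 = 27,580 g.
Volume: 27,580 g ÷ 1.16 g/mL = 23,780 mL.

23.8 L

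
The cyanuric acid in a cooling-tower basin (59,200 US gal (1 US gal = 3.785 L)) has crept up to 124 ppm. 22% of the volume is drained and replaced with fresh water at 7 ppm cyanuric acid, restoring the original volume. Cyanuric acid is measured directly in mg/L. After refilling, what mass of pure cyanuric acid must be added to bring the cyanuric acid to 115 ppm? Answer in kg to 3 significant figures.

3.75 kg

Volume: 59,200 US gal × 3.785 L/gal = 224,072 L.
After draining 22% and refilling: 124 × 0.78 + 7 × 0.22 = 98.26 ppm.
Deficit to target: 115 − 98.26 = 16.74 mg/L.
Mass: 16.74 mg/L × 224,072 L = 3751 g cyanuric acid.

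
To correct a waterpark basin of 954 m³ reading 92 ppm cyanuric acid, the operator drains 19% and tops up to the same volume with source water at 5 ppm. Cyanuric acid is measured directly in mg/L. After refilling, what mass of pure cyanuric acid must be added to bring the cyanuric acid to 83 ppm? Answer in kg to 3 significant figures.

7.18 kg

Volume: 954 m³ = 954,000 L.
After draining 19% and refilling: 92 × 0.81 + 5 × 0.19 = 75.47 ppm.
Deficit to target: 83 − 75.47 = 7.53 mg/L.
Mass: 7.53 mg/L × 954,000 L = 7184 g cyanuric acid.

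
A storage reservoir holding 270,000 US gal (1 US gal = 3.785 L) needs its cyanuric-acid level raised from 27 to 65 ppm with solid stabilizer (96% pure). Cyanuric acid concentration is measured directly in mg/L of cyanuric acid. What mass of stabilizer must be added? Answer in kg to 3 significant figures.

Volume: 270,000 US gal × 3.785 L/gal = 1,021,950 L.
CYA to add: (65 − 27) = 38 mg/L × 1,021,950 L = 38,830 g cyanuric acid.
At 96% purity: 38,830 / 0.96 = 40,450 g product.

40.5 kg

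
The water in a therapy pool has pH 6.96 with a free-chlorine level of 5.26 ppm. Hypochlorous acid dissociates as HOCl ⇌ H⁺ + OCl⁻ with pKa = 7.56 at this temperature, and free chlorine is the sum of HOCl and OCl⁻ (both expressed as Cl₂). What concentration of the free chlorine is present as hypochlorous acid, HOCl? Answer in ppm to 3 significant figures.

4.20 ppm

[OCl⁻]/[HOCl] = 10^(pH − pKa) = 10^(6.96 − 7.56) = 10^-0.60 = 0.2512.
Fraction as HOCl = 1 / (1 + 0.2512) = 0.7992.
HOCl = 0.7992 × 5.26 ppm = 4.204 ppm.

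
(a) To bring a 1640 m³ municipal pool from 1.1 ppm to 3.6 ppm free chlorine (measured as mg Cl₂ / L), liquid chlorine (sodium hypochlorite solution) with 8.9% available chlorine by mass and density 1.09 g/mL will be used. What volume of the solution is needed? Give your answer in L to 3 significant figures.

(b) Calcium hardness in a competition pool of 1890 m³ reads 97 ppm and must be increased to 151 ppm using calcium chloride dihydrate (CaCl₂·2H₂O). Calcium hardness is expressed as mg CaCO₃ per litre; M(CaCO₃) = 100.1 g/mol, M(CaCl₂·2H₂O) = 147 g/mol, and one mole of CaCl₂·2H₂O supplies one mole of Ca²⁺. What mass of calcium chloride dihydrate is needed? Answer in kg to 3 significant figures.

(a) Volume: 1640 m³ = 1,640,000 L.
(a) Chlorine deficit: 3.6 − 1.1 = 2.5 ppm = 2.5 mg/L as Cl₂.
(a) Cl₂ equivalent needed: 2.5 mg/L × 1,640,000 L = 4,100,000 mg = 4100 g.
(a) Product at 8.9% available chlorine: 4100 / 0.089 = 46,070 g.
(a) Volume at density 1.09 g/mL: 46,070 g ÷ 1.09 g/mL = 42,260 mL.

(b) Volume: 1890 m³ = 1,890,000 L.
(b) Hardness to add: (151 − 97) = 54 mg/L as CaCO₃ × 1,890,000 L = 102,100 g as CaCO₃.
(b) Moles of Ca²⁺ (1 mol Ca²⁺ ≡ 1 mol CaCO₃): 102,100 / 100.1 g/mol = 1020 mol.
(b) Mass of CaCl₂·2H₂O: 1020 × 147 = 149,900 g.

(a) 42.3 L; (b) 150 kg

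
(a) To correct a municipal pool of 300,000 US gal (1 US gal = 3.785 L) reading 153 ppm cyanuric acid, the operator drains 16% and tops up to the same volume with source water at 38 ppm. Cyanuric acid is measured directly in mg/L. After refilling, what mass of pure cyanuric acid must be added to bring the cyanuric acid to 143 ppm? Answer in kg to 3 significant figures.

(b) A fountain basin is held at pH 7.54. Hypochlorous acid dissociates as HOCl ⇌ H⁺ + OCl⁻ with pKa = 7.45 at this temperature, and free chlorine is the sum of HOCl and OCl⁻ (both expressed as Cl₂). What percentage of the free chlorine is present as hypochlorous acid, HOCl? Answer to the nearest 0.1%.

(a) Volume: 300,000 US gal × 3.785 L/gal = 1,135,500 L.
(a) After draining 16% and refilling: 153 × 0.84 + 38 × 0.16 = 134.6 ppm.
(a) Deficit to target: 143 − 134.6 = 8.4 mg/L.
(a) Mass: 8.4 mg/L × 1,135,500 L = 9538 g cyanuric acid.

(b) [OCl⁻]/[HOCl] = 10^(pH − pKa) = 10^(7.54 − 7.45) = 10^0.09 = 1.23.
(b) Fraction as HOCl = 1 / (1 + 1.23) = 0.4484.

(a) 9.54 kg; (b) 44.8%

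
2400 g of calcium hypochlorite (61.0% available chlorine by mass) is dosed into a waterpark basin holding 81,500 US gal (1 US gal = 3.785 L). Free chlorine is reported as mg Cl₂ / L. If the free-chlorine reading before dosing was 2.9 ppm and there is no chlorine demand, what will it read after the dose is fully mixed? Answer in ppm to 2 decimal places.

7.65 ppm

Volume: 81,500 US gal × 3.785 L/gal = 308,478 L.
Available chlorine delivered: 2400 g × 0.61 = 1464 g as Cl₂.
Concentration rise: 1464 g / 308,478 L = 4.746 mg/L = 4.75 ppm.
Final FC: 2.9 + 4.75 = 7.65 ppm.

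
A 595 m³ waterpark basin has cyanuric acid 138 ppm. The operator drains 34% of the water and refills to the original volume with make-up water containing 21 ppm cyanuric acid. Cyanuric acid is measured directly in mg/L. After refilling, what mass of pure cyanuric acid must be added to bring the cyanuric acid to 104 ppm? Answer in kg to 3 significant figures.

3.44 kg

Volume: 595 m³ = 595,000 L.
After draining 34% and refilling: 138 × 0.66 + 21 × 0.34 = 98.22 ppm.
Deficit to target: 104 − 98.22 = 5.78 mg/L.
Mass: 5.78 mg/L × 595,000 L = 3439 g cyanuric acid.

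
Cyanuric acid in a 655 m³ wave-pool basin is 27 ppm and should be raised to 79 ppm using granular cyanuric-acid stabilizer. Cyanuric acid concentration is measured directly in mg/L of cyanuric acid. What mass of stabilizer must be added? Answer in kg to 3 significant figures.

34.1 kg

Volume: 655 m³ = 655,000 L.
CYA to add: (79 − 27) = 52 mg/L × 655,000 L = 34,060 g cyanuric acid.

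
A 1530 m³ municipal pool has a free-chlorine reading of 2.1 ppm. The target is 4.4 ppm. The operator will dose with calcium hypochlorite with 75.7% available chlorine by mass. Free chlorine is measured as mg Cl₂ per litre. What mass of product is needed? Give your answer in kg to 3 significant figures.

4.65 kg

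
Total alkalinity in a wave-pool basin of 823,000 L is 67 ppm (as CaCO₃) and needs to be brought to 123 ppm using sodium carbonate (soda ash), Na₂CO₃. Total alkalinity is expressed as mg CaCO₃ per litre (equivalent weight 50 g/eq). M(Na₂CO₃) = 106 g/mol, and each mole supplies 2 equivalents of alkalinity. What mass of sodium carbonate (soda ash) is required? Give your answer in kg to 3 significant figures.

Alkalinity to add: (123 − 67) = 56 mg/L as CaCO₃ × 823,000 L = 46,090 g as CaCO₃.
Equivalents: 46,090 g ÷ 50 g/eq = 921.8 eq.
Each mole of Na₂CO₃ supplies 2 eq, so 921.8 / 2 = 460.9 mol.
Mass: 460.9 mol × 106 g/mol = 48,850 g.

48.9 kg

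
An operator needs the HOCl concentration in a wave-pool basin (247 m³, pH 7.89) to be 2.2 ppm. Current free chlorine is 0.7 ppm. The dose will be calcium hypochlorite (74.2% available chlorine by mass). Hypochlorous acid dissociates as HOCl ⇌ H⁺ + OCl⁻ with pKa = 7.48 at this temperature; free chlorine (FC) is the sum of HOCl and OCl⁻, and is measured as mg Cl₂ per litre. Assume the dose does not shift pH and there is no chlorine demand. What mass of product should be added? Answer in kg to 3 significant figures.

2.38 kg

Volume: 247 m³ = 247,000 L.
[OCl⁻]/[HOCl] = 10^(pH − pKa) = 10^(7.89 − 7.48) = 2.57; fraction as HOCl = 1/(1 + 2.57) = 0.2801.
Free chlorine required for 2.2 ppm HOCl: 2.2 / 0.2801 = 7.855 ppm.
FC to add: 7.855 − 0.7 = 7.155 mg/L as Cl₂.
Cl₂ equivalent: 7.155 mg/L × 247,000 L = 1767 g.
Product at 74.2% available Cl: 1767 / 0.742 = 2382 g.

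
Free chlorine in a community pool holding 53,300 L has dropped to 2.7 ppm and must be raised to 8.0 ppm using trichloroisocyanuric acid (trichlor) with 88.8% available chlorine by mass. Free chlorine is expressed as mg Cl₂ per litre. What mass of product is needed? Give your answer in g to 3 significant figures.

Chlorine deficit: 8.0 − 2.7 = 5.3 ppm = 5.3 mg/L as Cl₂.
Cl₂ equivalent needed: 5.3 mg/L × 53,300 L = 282,500 mg = 282.5 g.
Product at 88.8% available chlorine: 282.5 / 0.888 = 318.1 g.

318 g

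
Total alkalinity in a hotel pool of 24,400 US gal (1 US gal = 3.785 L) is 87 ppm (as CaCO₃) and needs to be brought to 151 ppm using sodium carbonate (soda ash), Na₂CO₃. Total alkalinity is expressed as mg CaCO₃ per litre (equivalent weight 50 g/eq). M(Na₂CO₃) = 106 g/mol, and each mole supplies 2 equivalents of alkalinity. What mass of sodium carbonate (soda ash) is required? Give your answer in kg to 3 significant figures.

6.27 kg

Volume: 24,400 US gal × 3.785 L/gal = 92,354 L.
Alkalinity to add: (151 − 87) = 64 mg/L as CaCO₃ × 92,354 L = 5911 g as CaCO₃.
Equivalents: 5911 g ÷ 50 g/eq = 118.2 eq.
Each mole of Na₂CO₃ supplies 2 eq, so 118.2 / 2 = 59.11 mol.
Mass: 59.11 mol × 106 g/mol = 6265 g.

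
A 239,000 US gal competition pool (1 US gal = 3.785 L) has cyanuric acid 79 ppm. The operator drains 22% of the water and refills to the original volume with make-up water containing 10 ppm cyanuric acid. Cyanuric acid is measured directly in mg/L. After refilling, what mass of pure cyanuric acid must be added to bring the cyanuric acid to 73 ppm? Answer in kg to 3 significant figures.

8.30 kg

Volume: 239,000 US gal × 3.785 L/gal = 904,615 L.
After draining 22% and refilling: 79 × 0.78 + 10 × 0.22 = 63.82 ppm.
Deficit to target: 73 − 63.82 = 9.18 mg/L.
Mass: 9.18 mg/L × 904,615 L = 8304 g cyanuric acid.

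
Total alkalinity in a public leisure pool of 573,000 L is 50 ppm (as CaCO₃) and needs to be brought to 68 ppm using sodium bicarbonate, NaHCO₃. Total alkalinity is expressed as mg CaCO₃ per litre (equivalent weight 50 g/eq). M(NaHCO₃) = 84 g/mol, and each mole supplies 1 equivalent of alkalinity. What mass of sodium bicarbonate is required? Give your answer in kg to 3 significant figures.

17.3 kg

Alkalinity to add: (68 − 50) = 18 mg/L as CaCO₃ × 573,000 L = 10,310 g as CaCO₃.
Equivalents: 10,310 g ÷ 50 g/eq = 206.3 eq.
NaHCO₃ supplies 1 eq per mole → 206.3 mol.
Mass: 206.3 mol × 84 g/mol = 17,330 g.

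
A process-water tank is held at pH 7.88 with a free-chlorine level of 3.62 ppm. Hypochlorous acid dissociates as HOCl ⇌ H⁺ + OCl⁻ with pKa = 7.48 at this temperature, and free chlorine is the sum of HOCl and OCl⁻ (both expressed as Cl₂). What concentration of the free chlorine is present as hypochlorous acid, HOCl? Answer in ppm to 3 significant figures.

1.03 ppm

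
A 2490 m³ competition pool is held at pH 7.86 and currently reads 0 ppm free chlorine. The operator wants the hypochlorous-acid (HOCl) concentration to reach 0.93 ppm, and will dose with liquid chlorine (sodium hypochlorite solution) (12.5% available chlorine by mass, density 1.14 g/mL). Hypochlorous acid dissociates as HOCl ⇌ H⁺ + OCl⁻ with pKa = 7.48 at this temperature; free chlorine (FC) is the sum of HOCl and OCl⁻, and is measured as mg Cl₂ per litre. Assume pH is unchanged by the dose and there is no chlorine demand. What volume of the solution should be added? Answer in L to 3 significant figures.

Volume: 2490 m³ = 2,490,000 L.
[OCl⁻]/[HOCl] = 10^(pH − pKa) = 10^(7.86 − 7.48) = 2.399; fraction as HOCl = 1/(1 + 2.399) = 0.2942.
Free chlorine required for 0.93 ppm HOCl: 0.93 / 0.2942 = 3.161 ppm.
FC to add: 3.161 − 0 = 3.161 mg/L as Cl₂.
Cl₂ equivalent: 3.161 mg/L × 2,490,000 L = 7871 g.
Product at 12.5% available Cl: 7871 / 0.125 = 62,970 g.
Volume: 62,970 g ÷ 1.14 g/mL = 55,230 mL.

55.2 L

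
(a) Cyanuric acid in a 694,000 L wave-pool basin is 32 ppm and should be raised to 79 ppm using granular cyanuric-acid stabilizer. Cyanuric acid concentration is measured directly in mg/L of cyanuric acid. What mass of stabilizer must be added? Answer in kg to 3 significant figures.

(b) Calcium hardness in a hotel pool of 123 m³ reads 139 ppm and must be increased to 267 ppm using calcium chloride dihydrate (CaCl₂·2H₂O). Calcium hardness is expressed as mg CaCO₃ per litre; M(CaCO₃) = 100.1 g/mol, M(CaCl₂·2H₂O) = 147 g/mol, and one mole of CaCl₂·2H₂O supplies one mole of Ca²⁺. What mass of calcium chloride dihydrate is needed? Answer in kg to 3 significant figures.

(a) 32.6 kg; (b) 23.1 kg

(a) CYA to add: (79 − 32) = 47 mg/L × 694,000 L = 32,620 g cyanuric acid.

(b) Volume: 123 m³ = 123,000 L.
(b) Hardness to add: (267 − 139) = 128 mg/L as CaCO₃ × 123,000 L = 15,740 g as CaCO₃.
(b) Moles of Ca²⁺ (1 mol Ca²⁺ ≡ 1 mol CaCO₃): 15,740 / 100.1 g/mol = 157.3 mol.
(b) Mass of CaCl₂·2H₂O: 157.3 × 147 = 23,120 g.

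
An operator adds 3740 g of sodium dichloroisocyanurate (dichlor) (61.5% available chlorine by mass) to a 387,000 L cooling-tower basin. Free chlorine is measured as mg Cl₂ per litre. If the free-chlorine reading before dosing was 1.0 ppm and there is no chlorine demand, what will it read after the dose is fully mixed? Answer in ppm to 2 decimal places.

Available chlorine delivered: 3740 g × 0.615 = 2300 g as Cl₂.
Concentration rise: 2300 g / 387,000 L = 5.943 mg/L = 5.94 ppm.
Final FC: 1.0 + 5.94 = 6.94 ppm.

6.94 ppm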